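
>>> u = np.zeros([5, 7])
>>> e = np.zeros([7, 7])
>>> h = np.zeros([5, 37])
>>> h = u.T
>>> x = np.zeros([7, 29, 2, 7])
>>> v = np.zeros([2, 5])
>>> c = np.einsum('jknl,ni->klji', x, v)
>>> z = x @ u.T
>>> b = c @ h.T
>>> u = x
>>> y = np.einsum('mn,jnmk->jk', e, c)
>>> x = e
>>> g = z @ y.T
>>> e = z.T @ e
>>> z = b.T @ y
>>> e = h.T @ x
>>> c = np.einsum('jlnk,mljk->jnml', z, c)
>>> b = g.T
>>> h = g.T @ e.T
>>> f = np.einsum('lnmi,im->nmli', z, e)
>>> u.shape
(7, 29, 2, 7)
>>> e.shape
(5, 7)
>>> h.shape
(29, 2, 29, 5)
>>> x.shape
(7, 7)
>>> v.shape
(2, 5)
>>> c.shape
(7, 7, 29, 7)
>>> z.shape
(7, 7, 7, 5)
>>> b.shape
(29, 2, 29, 7)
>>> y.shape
(29, 5)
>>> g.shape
(7, 29, 2, 29)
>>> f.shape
(7, 7, 7, 5)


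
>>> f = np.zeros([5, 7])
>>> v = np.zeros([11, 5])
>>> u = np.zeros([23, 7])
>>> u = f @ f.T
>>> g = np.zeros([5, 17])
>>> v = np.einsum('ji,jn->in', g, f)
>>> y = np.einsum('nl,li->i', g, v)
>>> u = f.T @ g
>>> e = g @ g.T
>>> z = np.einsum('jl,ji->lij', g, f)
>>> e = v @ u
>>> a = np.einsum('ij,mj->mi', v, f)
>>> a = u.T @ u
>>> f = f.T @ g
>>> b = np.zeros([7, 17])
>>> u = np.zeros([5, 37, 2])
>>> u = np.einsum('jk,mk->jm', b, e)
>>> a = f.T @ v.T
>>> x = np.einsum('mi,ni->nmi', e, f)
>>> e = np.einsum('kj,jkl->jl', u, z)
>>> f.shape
(7, 17)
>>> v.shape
(17, 7)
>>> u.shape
(7, 17)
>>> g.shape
(5, 17)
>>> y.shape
(7,)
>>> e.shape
(17, 5)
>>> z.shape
(17, 7, 5)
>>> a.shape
(17, 17)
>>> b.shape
(7, 17)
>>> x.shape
(7, 17, 17)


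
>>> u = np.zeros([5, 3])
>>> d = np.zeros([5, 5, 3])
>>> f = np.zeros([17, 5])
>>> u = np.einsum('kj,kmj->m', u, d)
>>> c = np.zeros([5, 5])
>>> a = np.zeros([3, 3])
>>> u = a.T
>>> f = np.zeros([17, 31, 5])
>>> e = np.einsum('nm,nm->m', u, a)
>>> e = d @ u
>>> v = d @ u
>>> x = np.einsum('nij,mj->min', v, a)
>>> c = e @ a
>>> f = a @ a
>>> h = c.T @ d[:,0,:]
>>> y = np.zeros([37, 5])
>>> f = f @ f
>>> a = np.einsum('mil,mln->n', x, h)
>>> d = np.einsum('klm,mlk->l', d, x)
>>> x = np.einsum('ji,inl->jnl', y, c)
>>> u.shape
(3, 3)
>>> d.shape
(5,)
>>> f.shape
(3, 3)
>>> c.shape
(5, 5, 3)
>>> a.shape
(3,)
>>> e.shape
(5, 5, 3)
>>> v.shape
(5, 5, 3)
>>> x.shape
(37, 5, 3)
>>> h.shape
(3, 5, 3)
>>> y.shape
(37, 5)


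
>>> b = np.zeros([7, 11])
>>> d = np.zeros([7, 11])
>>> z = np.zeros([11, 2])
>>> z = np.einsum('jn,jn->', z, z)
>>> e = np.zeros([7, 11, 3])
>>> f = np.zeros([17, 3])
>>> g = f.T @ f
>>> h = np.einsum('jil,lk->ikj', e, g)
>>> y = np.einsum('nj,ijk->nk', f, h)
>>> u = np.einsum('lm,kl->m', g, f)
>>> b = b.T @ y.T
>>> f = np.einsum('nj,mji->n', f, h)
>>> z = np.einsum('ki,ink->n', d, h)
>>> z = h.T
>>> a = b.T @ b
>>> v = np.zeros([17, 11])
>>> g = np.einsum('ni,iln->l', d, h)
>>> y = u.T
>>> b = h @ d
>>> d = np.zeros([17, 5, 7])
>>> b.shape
(11, 3, 11)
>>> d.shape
(17, 5, 7)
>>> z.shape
(7, 3, 11)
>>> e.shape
(7, 11, 3)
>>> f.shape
(17,)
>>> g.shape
(3,)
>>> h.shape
(11, 3, 7)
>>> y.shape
(3,)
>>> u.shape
(3,)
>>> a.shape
(17, 17)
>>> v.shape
(17, 11)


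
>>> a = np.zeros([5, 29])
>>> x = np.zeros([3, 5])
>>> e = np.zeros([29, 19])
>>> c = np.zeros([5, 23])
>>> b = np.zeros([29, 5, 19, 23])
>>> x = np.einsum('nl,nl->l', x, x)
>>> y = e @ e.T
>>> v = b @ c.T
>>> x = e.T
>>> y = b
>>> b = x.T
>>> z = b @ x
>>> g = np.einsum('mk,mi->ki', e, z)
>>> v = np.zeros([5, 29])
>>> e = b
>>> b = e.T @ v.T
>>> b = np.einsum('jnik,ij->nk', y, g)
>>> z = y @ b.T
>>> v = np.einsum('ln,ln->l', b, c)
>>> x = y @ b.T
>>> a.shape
(5, 29)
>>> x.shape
(29, 5, 19, 5)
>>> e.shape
(29, 19)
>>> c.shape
(5, 23)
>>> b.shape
(5, 23)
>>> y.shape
(29, 5, 19, 23)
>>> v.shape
(5,)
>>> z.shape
(29, 5, 19, 5)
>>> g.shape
(19, 29)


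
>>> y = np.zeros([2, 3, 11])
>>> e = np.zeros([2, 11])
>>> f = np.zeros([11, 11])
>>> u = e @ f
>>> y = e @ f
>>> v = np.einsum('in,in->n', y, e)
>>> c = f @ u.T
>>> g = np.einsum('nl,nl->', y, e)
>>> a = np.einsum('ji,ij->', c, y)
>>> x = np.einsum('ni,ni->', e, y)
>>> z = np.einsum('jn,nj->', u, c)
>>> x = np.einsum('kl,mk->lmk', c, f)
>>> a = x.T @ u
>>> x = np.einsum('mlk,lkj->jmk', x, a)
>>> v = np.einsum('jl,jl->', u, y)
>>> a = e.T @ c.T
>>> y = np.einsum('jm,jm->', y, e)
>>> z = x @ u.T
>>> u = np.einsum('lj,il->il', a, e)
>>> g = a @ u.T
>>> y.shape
()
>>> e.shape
(2, 11)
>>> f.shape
(11, 11)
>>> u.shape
(2, 11)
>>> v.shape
()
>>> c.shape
(11, 2)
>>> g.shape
(11, 2)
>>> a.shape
(11, 11)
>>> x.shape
(11, 2, 11)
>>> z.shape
(11, 2, 2)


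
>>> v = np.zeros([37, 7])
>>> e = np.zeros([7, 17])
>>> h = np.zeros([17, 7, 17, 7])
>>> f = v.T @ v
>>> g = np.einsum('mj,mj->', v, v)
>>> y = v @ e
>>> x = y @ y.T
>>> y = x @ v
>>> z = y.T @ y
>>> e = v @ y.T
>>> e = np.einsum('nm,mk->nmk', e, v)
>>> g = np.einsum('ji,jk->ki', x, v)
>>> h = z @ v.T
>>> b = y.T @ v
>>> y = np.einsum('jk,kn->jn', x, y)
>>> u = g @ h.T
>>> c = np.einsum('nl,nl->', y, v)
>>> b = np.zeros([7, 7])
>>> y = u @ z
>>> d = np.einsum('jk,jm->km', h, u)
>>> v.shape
(37, 7)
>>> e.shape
(37, 37, 7)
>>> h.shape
(7, 37)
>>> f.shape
(7, 7)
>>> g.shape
(7, 37)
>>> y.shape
(7, 7)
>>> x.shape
(37, 37)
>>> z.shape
(7, 7)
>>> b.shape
(7, 7)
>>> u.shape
(7, 7)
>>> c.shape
()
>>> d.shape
(37, 7)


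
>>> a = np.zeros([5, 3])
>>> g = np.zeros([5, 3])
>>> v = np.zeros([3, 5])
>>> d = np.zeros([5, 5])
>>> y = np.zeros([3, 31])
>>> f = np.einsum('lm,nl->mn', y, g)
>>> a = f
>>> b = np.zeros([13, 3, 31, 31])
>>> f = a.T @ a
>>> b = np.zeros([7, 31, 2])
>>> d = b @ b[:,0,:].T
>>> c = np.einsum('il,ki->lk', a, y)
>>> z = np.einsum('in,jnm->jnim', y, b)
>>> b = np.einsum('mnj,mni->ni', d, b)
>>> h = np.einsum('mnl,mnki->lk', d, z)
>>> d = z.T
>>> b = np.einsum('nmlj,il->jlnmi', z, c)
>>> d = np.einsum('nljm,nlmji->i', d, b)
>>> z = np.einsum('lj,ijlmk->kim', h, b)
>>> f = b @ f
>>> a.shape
(31, 5)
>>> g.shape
(5, 3)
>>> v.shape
(3, 5)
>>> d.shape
(5,)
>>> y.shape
(3, 31)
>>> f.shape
(2, 3, 7, 31, 5)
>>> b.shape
(2, 3, 7, 31, 5)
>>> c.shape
(5, 3)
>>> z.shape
(5, 2, 31)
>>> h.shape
(7, 3)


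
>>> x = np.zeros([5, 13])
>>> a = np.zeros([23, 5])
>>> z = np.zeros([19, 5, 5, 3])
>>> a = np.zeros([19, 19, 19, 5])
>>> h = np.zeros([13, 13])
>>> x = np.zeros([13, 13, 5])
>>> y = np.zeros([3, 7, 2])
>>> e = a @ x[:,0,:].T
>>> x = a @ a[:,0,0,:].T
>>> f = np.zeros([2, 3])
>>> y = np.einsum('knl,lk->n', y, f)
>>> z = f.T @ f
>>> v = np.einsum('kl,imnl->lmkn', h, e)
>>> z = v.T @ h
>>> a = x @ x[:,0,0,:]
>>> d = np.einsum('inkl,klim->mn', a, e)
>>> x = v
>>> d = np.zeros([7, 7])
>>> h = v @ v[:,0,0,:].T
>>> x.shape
(13, 19, 13, 19)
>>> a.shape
(19, 19, 19, 19)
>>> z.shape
(19, 13, 19, 13)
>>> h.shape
(13, 19, 13, 13)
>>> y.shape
(7,)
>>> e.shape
(19, 19, 19, 13)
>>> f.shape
(2, 3)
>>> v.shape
(13, 19, 13, 19)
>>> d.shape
(7, 7)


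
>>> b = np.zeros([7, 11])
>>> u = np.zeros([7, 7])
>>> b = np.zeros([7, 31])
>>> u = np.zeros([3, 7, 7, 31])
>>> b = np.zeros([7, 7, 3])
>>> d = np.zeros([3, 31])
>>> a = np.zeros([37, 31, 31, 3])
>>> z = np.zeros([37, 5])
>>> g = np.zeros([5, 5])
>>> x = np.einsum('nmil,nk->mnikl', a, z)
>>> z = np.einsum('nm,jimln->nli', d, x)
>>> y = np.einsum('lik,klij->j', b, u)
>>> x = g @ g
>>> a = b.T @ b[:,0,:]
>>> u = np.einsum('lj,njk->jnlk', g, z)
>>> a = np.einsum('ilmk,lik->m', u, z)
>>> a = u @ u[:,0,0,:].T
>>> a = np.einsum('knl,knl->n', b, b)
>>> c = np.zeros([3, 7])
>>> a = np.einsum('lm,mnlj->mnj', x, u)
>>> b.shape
(7, 7, 3)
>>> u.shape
(5, 3, 5, 37)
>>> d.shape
(3, 31)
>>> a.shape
(5, 3, 37)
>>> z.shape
(3, 5, 37)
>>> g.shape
(5, 5)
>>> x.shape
(5, 5)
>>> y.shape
(31,)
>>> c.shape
(3, 7)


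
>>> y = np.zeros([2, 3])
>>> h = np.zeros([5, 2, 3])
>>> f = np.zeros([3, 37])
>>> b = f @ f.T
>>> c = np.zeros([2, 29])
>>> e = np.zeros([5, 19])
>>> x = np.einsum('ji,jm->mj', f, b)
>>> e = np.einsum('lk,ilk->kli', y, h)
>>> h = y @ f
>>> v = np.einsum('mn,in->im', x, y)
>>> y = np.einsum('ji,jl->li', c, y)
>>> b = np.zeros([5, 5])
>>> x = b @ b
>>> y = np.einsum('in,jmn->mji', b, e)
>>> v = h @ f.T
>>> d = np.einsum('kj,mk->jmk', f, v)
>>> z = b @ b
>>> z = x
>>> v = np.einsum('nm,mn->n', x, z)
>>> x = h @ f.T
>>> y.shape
(2, 3, 5)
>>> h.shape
(2, 37)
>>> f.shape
(3, 37)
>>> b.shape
(5, 5)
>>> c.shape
(2, 29)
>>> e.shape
(3, 2, 5)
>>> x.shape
(2, 3)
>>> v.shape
(5,)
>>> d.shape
(37, 2, 3)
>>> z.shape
(5, 5)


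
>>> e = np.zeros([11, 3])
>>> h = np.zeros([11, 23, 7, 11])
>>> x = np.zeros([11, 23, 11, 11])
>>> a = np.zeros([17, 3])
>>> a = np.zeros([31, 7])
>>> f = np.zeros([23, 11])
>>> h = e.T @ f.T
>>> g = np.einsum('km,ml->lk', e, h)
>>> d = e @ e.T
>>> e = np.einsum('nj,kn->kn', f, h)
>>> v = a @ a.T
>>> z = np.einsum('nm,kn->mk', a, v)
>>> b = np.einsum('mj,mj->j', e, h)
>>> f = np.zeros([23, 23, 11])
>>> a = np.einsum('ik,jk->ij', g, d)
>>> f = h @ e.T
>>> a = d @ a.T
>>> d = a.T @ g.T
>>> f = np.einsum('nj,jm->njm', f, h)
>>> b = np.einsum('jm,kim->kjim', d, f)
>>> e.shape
(3, 23)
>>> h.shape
(3, 23)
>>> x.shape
(11, 23, 11, 11)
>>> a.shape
(11, 23)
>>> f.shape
(3, 3, 23)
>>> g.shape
(23, 11)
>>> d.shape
(23, 23)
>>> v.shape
(31, 31)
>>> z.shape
(7, 31)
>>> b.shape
(3, 23, 3, 23)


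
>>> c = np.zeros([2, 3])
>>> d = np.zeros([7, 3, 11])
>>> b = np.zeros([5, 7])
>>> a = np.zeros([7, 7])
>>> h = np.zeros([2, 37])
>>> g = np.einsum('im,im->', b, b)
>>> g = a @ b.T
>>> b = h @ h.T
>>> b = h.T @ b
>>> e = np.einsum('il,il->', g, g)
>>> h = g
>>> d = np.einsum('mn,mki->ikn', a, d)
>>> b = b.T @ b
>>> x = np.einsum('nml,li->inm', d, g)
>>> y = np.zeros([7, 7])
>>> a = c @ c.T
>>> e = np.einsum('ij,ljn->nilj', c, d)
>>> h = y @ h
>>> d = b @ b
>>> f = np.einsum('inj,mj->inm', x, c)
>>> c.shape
(2, 3)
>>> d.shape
(2, 2)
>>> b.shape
(2, 2)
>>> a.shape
(2, 2)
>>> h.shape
(7, 5)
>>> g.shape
(7, 5)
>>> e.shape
(7, 2, 11, 3)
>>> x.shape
(5, 11, 3)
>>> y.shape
(7, 7)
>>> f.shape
(5, 11, 2)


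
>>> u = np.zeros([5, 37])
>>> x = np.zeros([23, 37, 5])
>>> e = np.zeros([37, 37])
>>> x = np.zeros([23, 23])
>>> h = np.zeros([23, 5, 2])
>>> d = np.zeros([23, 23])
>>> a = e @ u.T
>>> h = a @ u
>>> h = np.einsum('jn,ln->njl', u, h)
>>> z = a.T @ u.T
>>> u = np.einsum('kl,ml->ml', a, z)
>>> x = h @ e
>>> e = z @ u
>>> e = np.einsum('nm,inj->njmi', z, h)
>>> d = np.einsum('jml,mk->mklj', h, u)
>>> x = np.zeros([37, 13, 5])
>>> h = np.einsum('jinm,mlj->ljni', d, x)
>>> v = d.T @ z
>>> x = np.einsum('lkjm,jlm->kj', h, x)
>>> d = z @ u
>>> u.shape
(5, 5)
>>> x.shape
(5, 37)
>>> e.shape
(5, 37, 5, 37)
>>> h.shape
(13, 5, 37, 5)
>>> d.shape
(5, 5)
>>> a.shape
(37, 5)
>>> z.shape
(5, 5)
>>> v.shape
(37, 37, 5, 5)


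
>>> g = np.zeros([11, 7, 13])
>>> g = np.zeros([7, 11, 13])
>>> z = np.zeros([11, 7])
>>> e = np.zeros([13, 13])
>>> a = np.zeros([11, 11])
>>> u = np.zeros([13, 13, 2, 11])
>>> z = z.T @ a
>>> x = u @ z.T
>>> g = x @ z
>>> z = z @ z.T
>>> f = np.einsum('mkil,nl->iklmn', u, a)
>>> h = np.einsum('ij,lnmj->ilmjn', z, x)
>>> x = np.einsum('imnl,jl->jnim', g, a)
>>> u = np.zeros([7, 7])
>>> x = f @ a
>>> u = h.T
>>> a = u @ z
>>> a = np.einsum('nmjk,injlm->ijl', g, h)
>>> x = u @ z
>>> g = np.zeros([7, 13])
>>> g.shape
(7, 13)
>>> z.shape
(7, 7)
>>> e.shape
(13, 13)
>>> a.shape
(7, 2, 7)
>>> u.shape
(13, 7, 2, 13, 7)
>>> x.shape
(13, 7, 2, 13, 7)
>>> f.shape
(2, 13, 11, 13, 11)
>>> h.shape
(7, 13, 2, 7, 13)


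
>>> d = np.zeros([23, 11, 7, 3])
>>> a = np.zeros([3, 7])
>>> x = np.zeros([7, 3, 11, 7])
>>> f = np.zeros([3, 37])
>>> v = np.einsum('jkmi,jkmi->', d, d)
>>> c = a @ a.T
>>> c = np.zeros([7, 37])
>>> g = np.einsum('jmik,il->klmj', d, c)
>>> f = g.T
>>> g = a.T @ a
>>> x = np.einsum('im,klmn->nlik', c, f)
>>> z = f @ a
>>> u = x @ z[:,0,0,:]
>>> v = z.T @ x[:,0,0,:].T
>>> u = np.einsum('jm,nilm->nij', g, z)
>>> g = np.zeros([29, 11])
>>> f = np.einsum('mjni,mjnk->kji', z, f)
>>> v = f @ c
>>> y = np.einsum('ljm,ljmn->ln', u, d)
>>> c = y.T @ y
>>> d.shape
(23, 11, 7, 3)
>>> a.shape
(3, 7)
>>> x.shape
(3, 11, 7, 23)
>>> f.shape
(3, 11, 7)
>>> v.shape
(3, 11, 37)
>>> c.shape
(3, 3)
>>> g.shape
(29, 11)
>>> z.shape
(23, 11, 37, 7)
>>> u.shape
(23, 11, 7)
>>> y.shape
(23, 3)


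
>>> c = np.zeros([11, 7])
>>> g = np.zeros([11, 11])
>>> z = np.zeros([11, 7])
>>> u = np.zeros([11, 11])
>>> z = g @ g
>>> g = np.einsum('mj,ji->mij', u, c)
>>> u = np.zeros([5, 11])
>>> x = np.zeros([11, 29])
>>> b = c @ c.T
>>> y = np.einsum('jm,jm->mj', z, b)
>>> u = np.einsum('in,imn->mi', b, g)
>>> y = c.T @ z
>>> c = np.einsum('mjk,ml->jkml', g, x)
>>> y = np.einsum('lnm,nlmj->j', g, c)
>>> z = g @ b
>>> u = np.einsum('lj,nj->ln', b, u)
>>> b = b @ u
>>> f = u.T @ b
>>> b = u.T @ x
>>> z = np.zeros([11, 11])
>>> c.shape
(7, 11, 11, 29)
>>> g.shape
(11, 7, 11)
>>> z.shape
(11, 11)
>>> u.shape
(11, 7)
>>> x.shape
(11, 29)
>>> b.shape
(7, 29)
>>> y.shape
(29,)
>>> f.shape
(7, 7)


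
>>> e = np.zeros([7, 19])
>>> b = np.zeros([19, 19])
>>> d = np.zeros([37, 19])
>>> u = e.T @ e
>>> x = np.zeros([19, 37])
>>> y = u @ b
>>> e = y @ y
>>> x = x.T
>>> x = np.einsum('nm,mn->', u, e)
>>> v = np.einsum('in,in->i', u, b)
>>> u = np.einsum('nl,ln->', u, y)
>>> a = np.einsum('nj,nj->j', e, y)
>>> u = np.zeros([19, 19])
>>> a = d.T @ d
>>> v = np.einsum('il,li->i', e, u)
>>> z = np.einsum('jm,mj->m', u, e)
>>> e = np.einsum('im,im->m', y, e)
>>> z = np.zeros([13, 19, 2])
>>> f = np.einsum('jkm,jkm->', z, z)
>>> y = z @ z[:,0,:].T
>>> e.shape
(19,)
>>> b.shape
(19, 19)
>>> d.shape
(37, 19)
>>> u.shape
(19, 19)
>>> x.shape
()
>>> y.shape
(13, 19, 13)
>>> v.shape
(19,)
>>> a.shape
(19, 19)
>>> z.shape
(13, 19, 2)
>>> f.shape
()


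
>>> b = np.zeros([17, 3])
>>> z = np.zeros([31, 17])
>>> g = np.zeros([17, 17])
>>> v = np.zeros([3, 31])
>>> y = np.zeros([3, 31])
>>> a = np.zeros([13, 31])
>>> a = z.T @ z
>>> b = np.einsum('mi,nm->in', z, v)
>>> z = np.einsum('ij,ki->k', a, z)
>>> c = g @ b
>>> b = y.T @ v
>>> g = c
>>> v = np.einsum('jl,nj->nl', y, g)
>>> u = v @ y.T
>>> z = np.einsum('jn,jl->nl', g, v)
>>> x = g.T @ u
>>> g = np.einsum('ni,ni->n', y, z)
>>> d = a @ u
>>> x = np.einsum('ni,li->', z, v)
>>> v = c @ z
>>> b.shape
(31, 31)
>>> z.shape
(3, 31)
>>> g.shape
(3,)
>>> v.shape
(17, 31)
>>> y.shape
(3, 31)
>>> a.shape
(17, 17)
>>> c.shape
(17, 3)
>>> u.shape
(17, 3)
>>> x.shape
()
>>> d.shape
(17, 3)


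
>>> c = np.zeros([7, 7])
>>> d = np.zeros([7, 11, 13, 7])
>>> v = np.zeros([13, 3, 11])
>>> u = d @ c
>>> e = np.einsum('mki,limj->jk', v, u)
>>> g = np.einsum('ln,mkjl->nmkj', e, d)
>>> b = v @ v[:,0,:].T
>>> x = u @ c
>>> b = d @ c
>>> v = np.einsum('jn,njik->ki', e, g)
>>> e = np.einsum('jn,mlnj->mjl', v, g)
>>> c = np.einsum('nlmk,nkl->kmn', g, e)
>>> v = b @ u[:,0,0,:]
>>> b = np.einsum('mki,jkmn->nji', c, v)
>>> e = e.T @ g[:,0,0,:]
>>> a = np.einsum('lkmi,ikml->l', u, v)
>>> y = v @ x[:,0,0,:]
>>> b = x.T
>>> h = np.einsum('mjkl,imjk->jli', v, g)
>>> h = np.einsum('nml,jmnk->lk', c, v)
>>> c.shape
(13, 11, 3)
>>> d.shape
(7, 11, 13, 7)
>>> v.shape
(7, 11, 13, 7)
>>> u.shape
(7, 11, 13, 7)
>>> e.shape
(7, 13, 13)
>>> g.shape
(3, 7, 11, 13)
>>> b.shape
(7, 13, 11, 7)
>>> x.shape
(7, 11, 13, 7)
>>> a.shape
(7,)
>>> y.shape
(7, 11, 13, 7)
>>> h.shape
(3, 7)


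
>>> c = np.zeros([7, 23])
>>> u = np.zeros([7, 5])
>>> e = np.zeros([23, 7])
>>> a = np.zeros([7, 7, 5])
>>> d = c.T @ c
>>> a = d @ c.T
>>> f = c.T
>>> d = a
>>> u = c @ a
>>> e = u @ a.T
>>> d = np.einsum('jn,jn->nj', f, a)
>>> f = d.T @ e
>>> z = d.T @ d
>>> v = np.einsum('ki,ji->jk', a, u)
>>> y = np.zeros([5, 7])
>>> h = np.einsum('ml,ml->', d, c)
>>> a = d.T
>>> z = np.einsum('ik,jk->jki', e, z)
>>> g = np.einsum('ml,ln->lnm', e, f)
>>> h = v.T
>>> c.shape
(7, 23)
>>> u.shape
(7, 7)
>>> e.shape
(7, 23)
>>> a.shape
(23, 7)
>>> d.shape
(7, 23)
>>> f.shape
(23, 23)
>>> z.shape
(23, 23, 7)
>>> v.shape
(7, 23)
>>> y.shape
(5, 7)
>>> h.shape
(23, 7)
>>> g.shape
(23, 23, 7)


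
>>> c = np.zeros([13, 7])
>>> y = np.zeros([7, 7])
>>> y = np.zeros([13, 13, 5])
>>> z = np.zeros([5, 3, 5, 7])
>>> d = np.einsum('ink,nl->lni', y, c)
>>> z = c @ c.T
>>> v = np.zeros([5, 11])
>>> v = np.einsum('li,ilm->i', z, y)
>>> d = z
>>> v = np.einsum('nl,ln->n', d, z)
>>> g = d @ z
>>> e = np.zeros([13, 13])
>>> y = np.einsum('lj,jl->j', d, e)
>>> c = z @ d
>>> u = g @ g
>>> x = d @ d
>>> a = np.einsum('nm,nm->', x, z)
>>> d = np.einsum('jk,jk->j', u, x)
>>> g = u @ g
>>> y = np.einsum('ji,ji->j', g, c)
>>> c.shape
(13, 13)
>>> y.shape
(13,)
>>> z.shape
(13, 13)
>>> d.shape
(13,)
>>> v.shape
(13,)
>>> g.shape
(13, 13)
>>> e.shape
(13, 13)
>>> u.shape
(13, 13)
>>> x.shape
(13, 13)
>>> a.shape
()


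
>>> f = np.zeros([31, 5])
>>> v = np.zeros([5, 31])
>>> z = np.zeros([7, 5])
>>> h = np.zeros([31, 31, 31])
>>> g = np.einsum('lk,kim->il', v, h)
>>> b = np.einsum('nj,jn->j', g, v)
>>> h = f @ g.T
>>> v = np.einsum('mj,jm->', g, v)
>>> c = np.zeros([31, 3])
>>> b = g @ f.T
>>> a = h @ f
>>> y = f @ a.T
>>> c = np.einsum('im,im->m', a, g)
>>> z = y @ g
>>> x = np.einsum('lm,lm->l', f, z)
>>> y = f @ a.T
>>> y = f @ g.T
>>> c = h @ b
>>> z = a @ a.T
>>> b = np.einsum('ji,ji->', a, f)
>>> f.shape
(31, 5)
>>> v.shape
()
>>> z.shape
(31, 31)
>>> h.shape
(31, 31)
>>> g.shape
(31, 5)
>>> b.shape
()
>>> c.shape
(31, 31)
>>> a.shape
(31, 5)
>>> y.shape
(31, 31)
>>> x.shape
(31,)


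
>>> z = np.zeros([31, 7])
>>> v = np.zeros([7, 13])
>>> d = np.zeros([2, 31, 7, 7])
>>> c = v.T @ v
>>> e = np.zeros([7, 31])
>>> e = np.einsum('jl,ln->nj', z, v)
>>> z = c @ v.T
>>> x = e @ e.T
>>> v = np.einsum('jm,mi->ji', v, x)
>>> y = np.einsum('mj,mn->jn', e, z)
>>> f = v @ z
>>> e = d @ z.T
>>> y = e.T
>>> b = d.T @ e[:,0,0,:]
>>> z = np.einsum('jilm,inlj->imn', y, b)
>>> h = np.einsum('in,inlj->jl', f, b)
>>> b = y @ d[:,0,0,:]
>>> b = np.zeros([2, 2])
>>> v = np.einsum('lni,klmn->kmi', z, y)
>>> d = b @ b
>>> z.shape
(7, 2, 7)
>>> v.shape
(13, 31, 7)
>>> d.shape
(2, 2)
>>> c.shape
(13, 13)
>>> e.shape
(2, 31, 7, 13)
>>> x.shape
(13, 13)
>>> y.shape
(13, 7, 31, 2)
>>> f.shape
(7, 7)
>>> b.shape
(2, 2)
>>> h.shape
(13, 31)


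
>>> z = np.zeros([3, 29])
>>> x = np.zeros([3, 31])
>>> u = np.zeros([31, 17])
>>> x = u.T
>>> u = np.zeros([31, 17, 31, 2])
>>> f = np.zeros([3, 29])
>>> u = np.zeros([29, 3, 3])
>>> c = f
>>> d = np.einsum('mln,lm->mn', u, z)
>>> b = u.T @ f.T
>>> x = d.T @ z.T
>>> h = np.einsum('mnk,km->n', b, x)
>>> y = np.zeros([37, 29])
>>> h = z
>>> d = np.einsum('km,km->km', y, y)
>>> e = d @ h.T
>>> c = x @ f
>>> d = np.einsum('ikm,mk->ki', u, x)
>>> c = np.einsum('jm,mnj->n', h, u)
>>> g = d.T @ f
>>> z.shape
(3, 29)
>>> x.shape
(3, 3)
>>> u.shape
(29, 3, 3)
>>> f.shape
(3, 29)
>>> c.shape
(3,)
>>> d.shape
(3, 29)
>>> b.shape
(3, 3, 3)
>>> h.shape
(3, 29)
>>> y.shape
(37, 29)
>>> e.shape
(37, 3)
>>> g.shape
(29, 29)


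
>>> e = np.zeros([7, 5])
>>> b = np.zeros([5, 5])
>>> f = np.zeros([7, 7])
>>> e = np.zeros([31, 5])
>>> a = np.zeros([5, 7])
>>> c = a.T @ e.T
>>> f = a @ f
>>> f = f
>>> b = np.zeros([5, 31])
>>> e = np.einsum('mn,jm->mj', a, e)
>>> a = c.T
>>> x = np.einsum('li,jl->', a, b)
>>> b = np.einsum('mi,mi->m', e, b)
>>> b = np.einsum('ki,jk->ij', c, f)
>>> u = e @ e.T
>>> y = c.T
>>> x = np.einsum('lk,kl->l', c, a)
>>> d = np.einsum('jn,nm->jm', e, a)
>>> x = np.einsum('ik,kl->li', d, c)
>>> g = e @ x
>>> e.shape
(5, 31)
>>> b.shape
(31, 5)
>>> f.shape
(5, 7)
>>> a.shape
(31, 7)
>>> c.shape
(7, 31)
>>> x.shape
(31, 5)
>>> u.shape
(5, 5)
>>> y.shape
(31, 7)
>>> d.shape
(5, 7)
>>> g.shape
(5, 5)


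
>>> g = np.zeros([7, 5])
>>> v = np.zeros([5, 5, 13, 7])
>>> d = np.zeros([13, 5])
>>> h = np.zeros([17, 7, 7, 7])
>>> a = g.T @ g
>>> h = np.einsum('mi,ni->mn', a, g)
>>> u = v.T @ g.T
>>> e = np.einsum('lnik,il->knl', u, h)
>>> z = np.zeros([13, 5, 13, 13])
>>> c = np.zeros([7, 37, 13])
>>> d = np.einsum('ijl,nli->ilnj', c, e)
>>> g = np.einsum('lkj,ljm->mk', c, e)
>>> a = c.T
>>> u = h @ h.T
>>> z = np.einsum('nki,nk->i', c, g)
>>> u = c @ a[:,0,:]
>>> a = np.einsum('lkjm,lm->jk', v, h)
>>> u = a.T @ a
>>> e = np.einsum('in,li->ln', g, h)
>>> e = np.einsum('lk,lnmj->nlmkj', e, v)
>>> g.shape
(7, 37)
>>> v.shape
(5, 5, 13, 7)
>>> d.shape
(7, 13, 7, 37)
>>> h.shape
(5, 7)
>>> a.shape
(13, 5)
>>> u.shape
(5, 5)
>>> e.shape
(5, 5, 13, 37, 7)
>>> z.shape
(13,)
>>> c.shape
(7, 37, 13)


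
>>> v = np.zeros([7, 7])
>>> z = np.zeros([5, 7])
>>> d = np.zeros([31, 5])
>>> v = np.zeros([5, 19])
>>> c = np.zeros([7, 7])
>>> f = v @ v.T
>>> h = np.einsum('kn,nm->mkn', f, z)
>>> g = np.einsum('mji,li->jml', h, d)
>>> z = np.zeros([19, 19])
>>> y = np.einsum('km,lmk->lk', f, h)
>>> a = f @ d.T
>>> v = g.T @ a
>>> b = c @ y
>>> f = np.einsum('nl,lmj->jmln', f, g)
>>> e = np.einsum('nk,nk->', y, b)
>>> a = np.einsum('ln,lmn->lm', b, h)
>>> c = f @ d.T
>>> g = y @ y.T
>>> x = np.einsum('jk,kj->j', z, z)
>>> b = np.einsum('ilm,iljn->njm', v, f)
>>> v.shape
(31, 7, 31)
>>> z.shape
(19, 19)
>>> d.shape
(31, 5)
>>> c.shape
(31, 7, 5, 31)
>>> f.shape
(31, 7, 5, 5)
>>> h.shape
(7, 5, 5)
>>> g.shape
(7, 7)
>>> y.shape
(7, 5)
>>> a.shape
(7, 5)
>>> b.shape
(5, 5, 31)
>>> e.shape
()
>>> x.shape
(19,)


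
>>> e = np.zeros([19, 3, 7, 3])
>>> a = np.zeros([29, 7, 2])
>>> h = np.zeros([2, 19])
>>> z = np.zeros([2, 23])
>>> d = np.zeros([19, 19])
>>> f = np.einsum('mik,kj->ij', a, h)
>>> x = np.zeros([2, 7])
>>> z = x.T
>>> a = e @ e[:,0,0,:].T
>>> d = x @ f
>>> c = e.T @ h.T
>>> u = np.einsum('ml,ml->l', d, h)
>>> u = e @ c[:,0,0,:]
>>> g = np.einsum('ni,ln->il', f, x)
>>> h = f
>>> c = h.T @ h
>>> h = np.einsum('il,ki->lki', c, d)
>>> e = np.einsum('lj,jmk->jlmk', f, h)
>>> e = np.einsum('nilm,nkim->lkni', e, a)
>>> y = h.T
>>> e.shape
(2, 3, 19, 7)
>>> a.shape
(19, 3, 7, 19)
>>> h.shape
(19, 2, 19)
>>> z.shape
(7, 2)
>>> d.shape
(2, 19)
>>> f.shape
(7, 19)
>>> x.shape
(2, 7)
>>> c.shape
(19, 19)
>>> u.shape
(19, 3, 7, 2)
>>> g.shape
(19, 2)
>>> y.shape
(19, 2, 19)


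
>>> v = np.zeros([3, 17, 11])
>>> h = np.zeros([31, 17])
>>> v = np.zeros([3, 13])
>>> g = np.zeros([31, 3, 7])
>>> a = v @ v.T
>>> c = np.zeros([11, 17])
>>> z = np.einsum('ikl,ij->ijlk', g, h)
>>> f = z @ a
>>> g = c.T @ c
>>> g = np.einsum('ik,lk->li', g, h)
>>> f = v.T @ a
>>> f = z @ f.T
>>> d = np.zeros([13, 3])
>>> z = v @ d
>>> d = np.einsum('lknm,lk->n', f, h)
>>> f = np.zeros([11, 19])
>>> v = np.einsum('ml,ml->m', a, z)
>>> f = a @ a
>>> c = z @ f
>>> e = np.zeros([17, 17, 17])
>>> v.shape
(3,)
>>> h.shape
(31, 17)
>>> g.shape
(31, 17)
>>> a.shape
(3, 3)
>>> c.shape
(3, 3)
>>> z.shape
(3, 3)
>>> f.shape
(3, 3)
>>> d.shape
(7,)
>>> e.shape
(17, 17, 17)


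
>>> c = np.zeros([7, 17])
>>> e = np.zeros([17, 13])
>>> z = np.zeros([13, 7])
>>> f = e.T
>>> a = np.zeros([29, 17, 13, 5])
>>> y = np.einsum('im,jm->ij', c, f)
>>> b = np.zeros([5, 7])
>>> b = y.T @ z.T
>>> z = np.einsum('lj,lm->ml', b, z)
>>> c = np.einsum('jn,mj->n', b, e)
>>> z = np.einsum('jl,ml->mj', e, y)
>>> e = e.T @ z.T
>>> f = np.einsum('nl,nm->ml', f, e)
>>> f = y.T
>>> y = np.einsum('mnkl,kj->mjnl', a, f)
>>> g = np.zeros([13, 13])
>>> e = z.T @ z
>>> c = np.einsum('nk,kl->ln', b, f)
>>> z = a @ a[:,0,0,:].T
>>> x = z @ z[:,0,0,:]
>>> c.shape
(7, 13)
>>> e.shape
(17, 17)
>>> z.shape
(29, 17, 13, 29)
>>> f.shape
(13, 7)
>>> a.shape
(29, 17, 13, 5)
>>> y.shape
(29, 7, 17, 5)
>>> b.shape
(13, 13)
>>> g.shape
(13, 13)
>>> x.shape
(29, 17, 13, 29)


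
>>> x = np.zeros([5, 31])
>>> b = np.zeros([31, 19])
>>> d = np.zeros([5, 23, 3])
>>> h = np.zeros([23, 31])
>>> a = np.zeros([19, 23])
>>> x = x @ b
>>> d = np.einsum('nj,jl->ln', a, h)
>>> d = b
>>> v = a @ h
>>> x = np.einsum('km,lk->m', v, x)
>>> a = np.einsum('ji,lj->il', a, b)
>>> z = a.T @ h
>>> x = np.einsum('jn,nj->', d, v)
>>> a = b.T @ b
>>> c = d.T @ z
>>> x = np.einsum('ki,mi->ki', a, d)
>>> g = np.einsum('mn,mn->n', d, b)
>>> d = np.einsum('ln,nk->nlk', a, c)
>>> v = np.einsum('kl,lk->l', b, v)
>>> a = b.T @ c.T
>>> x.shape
(19, 19)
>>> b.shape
(31, 19)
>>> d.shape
(19, 19, 31)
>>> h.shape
(23, 31)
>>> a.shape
(19, 19)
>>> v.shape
(19,)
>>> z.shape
(31, 31)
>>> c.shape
(19, 31)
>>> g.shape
(19,)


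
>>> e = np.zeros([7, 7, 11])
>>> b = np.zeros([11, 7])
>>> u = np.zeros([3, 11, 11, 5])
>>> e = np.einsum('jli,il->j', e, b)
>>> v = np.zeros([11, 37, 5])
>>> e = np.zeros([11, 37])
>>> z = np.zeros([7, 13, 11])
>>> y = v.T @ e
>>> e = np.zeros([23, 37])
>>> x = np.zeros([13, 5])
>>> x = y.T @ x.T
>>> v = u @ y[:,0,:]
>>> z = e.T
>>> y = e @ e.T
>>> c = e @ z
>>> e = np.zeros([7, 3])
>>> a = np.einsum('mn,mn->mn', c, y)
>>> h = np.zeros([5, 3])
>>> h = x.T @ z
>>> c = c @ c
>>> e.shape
(7, 3)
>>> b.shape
(11, 7)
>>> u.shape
(3, 11, 11, 5)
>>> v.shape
(3, 11, 11, 37)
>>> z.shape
(37, 23)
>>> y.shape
(23, 23)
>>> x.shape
(37, 37, 13)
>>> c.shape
(23, 23)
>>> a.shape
(23, 23)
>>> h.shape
(13, 37, 23)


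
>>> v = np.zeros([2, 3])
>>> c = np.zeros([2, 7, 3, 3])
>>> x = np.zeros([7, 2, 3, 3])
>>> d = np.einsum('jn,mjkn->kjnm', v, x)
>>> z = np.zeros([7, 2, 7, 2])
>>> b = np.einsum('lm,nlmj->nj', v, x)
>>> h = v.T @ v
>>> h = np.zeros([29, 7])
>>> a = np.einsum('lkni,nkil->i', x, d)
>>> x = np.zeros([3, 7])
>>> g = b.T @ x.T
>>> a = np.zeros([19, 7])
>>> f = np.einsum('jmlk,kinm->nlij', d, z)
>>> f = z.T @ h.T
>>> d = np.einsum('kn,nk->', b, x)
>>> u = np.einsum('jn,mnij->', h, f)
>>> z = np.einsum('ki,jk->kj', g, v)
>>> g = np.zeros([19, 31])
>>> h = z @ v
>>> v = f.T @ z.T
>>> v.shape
(29, 2, 7, 3)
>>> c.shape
(2, 7, 3, 3)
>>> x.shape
(3, 7)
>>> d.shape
()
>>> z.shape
(3, 2)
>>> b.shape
(7, 3)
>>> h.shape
(3, 3)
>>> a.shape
(19, 7)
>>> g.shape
(19, 31)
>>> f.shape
(2, 7, 2, 29)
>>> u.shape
()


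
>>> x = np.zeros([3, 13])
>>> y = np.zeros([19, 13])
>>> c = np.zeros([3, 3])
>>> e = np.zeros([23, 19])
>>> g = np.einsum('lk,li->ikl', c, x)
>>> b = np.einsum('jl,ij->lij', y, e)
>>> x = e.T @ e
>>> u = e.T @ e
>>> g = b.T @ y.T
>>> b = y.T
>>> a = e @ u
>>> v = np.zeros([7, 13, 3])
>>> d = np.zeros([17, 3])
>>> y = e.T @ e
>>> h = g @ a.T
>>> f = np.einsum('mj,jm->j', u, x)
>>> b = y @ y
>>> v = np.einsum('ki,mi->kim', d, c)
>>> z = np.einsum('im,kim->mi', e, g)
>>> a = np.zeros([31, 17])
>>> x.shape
(19, 19)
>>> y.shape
(19, 19)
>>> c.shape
(3, 3)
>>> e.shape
(23, 19)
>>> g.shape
(19, 23, 19)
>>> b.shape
(19, 19)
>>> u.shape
(19, 19)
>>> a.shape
(31, 17)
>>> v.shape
(17, 3, 3)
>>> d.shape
(17, 3)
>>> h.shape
(19, 23, 23)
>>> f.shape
(19,)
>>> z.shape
(19, 23)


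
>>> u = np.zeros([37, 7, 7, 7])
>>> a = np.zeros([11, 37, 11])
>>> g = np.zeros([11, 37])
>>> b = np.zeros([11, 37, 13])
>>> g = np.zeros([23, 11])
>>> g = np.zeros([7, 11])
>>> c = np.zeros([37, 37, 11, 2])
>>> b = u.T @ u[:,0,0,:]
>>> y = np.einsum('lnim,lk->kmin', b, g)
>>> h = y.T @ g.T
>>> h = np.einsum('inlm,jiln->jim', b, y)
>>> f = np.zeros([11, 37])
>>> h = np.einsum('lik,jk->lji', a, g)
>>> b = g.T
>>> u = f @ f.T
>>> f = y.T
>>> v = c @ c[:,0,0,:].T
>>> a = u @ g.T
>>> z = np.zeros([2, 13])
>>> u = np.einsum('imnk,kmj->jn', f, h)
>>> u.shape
(37, 7)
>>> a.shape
(11, 7)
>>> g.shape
(7, 11)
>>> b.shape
(11, 7)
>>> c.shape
(37, 37, 11, 2)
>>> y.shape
(11, 7, 7, 7)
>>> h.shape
(11, 7, 37)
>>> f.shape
(7, 7, 7, 11)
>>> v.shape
(37, 37, 11, 37)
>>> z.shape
(2, 13)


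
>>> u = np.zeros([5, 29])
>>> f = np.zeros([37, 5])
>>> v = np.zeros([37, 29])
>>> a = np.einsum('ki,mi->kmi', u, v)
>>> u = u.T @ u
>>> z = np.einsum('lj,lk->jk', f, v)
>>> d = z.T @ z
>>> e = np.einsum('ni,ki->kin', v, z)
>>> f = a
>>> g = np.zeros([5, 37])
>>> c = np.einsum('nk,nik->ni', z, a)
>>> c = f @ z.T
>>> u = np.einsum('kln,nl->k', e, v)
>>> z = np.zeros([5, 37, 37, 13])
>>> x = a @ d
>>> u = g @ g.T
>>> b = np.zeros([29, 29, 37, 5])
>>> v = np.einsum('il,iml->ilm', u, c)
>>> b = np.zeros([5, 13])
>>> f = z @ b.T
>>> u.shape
(5, 5)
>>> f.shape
(5, 37, 37, 5)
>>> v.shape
(5, 5, 37)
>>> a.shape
(5, 37, 29)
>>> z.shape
(5, 37, 37, 13)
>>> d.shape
(29, 29)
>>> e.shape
(5, 29, 37)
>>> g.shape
(5, 37)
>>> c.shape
(5, 37, 5)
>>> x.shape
(5, 37, 29)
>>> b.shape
(5, 13)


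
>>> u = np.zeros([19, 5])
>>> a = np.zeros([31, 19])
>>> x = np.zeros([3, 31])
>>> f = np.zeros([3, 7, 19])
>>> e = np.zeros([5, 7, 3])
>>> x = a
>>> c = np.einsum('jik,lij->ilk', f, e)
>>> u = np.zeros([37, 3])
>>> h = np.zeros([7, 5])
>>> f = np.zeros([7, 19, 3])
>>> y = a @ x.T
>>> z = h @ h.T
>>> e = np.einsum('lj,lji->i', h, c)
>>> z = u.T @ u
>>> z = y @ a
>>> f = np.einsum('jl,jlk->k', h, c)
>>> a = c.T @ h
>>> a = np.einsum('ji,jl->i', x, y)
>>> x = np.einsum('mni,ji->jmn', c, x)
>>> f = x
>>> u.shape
(37, 3)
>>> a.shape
(19,)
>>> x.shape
(31, 7, 5)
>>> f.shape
(31, 7, 5)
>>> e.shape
(19,)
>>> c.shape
(7, 5, 19)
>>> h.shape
(7, 5)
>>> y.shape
(31, 31)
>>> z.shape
(31, 19)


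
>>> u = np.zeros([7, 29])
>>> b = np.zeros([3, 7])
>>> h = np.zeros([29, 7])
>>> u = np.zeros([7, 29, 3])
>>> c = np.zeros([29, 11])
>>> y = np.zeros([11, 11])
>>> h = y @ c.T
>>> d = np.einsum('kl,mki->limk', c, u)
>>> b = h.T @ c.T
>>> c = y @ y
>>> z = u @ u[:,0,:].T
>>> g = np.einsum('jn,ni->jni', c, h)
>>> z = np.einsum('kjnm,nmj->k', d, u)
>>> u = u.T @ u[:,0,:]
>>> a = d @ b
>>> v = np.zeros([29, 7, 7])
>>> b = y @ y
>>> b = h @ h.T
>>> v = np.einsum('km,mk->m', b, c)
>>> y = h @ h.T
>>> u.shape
(3, 29, 3)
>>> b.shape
(11, 11)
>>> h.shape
(11, 29)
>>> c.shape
(11, 11)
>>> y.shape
(11, 11)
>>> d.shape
(11, 3, 7, 29)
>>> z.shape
(11,)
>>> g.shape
(11, 11, 29)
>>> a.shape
(11, 3, 7, 29)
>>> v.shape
(11,)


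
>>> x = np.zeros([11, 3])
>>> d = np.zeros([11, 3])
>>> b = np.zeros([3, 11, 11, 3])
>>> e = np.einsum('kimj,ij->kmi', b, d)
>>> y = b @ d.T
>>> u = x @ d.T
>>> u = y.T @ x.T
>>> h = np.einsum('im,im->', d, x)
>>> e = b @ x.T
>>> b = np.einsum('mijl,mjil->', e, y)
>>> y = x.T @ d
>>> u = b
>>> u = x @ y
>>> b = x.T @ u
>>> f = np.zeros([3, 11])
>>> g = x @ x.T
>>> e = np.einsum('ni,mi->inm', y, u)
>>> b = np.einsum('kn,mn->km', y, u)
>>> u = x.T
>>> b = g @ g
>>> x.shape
(11, 3)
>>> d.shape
(11, 3)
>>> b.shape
(11, 11)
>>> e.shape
(3, 3, 11)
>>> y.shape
(3, 3)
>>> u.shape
(3, 11)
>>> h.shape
()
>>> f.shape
(3, 11)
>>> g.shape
(11, 11)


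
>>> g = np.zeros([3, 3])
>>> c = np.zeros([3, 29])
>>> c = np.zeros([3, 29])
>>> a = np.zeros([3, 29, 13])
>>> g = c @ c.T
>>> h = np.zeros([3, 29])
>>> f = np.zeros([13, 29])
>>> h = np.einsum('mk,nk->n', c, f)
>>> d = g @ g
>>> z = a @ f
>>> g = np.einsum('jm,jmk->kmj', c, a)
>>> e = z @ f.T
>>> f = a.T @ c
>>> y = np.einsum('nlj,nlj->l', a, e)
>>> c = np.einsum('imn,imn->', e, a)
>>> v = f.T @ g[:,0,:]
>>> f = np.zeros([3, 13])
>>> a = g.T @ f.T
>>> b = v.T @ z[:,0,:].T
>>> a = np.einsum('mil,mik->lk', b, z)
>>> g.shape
(13, 29, 3)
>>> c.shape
()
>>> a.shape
(3, 29)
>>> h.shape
(13,)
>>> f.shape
(3, 13)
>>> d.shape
(3, 3)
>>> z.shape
(3, 29, 29)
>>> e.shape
(3, 29, 13)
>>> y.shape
(29,)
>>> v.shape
(29, 29, 3)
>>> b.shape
(3, 29, 3)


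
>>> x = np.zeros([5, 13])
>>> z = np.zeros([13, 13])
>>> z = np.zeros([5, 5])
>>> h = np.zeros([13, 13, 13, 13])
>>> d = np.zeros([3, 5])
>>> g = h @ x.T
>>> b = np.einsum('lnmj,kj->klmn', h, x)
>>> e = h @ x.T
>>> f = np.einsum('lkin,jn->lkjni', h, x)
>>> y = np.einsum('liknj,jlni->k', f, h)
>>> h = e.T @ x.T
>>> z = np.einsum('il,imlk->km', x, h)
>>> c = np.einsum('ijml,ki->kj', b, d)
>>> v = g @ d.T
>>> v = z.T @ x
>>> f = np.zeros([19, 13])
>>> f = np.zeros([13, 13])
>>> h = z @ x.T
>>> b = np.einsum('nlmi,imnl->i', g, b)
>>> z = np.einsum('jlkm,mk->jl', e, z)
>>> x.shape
(5, 13)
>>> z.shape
(13, 13)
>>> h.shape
(5, 5)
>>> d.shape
(3, 5)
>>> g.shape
(13, 13, 13, 5)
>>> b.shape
(5,)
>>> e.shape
(13, 13, 13, 5)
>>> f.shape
(13, 13)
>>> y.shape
(5,)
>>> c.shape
(3, 13)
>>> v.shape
(13, 13)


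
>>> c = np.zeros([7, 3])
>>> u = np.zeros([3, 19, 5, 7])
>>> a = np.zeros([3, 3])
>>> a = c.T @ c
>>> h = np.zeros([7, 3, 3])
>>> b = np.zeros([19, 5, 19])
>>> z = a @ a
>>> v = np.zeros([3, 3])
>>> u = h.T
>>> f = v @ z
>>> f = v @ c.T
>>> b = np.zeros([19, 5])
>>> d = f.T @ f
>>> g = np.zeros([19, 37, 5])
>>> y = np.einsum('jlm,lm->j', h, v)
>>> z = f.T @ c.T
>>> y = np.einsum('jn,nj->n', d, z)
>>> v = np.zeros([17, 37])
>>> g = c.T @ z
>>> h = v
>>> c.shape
(7, 3)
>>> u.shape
(3, 3, 7)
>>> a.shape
(3, 3)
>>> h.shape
(17, 37)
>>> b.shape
(19, 5)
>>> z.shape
(7, 7)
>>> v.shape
(17, 37)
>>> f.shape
(3, 7)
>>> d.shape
(7, 7)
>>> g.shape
(3, 7)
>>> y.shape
(7,)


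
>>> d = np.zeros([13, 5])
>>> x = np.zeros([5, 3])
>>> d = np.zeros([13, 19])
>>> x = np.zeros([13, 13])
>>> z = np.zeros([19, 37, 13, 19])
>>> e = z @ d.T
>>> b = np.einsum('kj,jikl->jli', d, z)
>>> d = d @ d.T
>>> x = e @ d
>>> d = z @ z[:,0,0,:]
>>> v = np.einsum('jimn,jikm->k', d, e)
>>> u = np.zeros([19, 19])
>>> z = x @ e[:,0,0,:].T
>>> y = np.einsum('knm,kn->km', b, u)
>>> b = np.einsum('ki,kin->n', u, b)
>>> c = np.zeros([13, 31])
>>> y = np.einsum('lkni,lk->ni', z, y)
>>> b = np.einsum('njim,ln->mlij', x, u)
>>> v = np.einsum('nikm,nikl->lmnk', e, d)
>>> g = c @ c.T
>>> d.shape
(19, 37, 13, 19)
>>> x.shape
(19, 37, 13, 13)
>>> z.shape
(19, 37, 13, 19)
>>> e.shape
(19, 37, 13, 13)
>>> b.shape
(13, 19, 13, 37)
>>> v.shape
(19, 13, 19, 13)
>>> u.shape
(19, 19)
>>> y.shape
(13, 19)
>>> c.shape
(13, 31)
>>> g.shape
(13, 13)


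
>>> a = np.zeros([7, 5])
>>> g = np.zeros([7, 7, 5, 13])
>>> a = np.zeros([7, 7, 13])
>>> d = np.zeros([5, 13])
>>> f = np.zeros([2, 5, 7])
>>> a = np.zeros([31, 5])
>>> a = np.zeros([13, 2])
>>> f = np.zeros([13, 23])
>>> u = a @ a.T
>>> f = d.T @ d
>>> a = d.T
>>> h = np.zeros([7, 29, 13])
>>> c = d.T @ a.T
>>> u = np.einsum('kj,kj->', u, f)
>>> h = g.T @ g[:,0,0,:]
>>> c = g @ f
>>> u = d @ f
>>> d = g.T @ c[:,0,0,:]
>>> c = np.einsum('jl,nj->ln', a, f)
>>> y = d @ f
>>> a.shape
(13, 5)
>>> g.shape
(7, 7, 5, 13)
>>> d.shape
(13, 5, 7, 13)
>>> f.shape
(13, 13)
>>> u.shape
(5, 13)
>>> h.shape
(13, 5, 7, 13)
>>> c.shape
(5, 13)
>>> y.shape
(13, 5, 7, 13)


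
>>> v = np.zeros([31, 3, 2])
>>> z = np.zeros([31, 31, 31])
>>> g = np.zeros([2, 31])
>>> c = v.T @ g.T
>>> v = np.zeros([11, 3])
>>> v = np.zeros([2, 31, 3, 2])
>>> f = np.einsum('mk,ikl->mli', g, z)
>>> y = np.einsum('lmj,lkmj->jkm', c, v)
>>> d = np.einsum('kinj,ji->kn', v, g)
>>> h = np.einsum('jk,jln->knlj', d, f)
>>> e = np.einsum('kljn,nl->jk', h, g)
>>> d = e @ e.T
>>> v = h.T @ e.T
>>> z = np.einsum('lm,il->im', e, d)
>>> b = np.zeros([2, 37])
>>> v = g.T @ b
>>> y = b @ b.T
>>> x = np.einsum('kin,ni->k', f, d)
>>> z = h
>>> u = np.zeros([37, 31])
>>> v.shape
(31, 37)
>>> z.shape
(3, 31, 31, 2)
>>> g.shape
(2, 31)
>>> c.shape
(2, 3, 2)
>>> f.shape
(2, 31, 31)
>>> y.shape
(2, 2)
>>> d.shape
(31, 31)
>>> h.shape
(3, 31, 31, 2)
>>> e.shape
(31, 3)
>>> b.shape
(2, 37)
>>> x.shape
(2,)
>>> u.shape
(37, 31)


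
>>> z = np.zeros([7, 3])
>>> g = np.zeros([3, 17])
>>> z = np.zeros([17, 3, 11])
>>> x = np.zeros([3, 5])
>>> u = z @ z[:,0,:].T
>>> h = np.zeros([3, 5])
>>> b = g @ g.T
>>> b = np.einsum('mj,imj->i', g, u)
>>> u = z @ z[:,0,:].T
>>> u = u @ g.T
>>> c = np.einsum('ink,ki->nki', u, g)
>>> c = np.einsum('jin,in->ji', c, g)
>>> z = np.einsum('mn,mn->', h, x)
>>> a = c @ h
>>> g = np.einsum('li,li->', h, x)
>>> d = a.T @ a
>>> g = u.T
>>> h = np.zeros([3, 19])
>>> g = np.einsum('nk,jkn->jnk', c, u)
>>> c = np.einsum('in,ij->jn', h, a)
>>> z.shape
()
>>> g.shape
(17, 3, 3)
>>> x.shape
(3, 5)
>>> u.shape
(17, 3, 3)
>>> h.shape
(3, 19)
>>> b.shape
(17,)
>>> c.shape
(5, 19)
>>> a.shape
(3, 5)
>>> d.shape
(5, 5)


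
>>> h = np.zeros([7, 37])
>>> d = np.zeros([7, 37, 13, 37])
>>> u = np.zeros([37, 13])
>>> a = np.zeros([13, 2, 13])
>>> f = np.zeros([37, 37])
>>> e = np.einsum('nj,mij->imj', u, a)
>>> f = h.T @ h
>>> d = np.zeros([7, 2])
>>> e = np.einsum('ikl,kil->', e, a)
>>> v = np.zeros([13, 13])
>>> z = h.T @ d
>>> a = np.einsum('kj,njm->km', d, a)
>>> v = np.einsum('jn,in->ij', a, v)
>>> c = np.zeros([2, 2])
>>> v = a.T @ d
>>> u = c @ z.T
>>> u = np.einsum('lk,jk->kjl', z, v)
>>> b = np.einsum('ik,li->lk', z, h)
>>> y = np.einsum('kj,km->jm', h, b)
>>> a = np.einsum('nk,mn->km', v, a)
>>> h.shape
(7, 37)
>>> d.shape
(7, 2)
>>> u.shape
(2, 13, 37)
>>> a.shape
(2, 7)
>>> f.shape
(37, 37)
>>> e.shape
()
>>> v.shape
(13, 2)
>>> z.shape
(37, 2)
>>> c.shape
(2, 2)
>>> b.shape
(7, 2)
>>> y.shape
(37, 2)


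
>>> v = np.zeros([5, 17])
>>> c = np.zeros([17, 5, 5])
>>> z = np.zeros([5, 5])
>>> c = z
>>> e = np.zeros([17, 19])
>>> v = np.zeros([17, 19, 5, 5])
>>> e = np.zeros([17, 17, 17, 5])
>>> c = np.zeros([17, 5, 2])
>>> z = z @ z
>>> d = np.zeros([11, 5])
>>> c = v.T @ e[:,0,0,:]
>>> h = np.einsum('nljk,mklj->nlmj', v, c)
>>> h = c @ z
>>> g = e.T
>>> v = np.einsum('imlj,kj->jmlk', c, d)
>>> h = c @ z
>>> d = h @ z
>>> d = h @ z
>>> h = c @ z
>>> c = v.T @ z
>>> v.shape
(5, 5, 19, 11)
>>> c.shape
(11, 19, 5, 5)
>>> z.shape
(5, 5)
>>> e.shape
(17, 17, 17, 5)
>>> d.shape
(5, 5, 19, 5)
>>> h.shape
(5, 5, 19, 5)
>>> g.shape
(5, 17, 17, 17)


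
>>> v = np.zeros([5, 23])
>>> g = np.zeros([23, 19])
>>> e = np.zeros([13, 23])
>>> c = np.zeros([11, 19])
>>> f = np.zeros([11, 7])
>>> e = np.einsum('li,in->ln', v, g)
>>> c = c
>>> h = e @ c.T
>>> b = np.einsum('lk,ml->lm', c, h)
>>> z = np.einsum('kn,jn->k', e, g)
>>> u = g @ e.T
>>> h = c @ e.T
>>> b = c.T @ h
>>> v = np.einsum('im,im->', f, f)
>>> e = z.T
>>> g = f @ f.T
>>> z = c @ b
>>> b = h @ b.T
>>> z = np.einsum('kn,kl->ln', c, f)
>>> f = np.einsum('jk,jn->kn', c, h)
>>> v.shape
()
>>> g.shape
(11, 11)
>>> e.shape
(5,)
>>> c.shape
(11, 19)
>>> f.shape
(19, 5)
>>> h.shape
(11, 5)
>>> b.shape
(11, 19)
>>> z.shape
(7, 19)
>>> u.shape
(23, 5)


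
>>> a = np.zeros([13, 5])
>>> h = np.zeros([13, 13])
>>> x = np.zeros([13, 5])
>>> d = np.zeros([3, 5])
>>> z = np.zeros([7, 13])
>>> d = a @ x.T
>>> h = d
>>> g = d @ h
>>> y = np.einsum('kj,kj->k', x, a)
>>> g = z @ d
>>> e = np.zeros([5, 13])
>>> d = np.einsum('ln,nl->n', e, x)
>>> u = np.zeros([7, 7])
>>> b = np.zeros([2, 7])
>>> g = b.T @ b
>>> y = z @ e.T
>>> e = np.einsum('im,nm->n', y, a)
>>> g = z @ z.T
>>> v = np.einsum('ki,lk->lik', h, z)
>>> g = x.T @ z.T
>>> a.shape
(13, 5)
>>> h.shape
(13, 13)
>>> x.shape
(13, 5)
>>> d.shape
(13,)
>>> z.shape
(7, 13)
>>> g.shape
(5, 7)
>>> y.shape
(7, 5)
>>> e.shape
(13,)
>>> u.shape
(7, 7)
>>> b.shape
(2, 7)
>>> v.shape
(7, 13, 13)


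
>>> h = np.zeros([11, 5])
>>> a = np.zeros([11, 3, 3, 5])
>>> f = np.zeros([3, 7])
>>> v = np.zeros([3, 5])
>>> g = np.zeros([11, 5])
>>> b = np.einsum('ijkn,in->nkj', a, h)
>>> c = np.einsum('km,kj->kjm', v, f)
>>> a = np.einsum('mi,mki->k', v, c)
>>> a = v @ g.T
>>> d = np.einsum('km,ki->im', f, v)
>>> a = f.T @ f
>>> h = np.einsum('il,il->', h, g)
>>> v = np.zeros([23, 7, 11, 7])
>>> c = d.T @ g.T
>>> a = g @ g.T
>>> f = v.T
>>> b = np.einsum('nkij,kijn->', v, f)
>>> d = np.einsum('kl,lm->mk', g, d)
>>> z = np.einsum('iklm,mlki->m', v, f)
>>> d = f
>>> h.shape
()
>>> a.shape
(11, 11)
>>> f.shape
(7, 11, 7, 23)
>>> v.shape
(23, 7, 11, 7)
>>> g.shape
(11, 5)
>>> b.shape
()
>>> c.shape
(7, 11)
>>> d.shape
(7, 11, 7, 23)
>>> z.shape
(7,)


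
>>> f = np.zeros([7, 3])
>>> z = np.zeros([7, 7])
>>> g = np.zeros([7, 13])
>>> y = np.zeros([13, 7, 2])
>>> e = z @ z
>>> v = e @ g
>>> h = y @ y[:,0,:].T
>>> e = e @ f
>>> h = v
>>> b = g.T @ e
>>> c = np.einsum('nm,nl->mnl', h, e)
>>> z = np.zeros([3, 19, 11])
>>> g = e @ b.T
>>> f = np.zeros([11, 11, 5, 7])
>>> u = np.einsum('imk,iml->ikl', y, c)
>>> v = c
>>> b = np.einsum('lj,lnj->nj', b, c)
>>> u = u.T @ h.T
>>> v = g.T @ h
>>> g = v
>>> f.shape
(11, 11, 5, 7)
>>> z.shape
(3, 19, 11)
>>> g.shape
(13, 13)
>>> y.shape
(13, 7, 2)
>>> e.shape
(7, 3)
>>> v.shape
(13, 13)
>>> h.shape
(7, 13)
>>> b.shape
(7, 3)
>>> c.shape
(13, 7, 3)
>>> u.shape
(3, 2, 7)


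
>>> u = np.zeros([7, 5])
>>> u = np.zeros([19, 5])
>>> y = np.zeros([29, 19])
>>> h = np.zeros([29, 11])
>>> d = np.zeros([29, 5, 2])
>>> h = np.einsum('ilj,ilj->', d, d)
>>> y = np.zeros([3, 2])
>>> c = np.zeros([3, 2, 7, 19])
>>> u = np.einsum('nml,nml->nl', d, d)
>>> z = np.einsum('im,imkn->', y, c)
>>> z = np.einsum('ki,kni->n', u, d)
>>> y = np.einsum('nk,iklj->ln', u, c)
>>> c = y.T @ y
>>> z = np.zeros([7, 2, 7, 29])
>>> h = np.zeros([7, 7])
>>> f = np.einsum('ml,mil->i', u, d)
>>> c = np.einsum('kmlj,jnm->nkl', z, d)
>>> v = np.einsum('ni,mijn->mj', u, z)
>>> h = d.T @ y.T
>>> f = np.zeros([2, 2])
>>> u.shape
(29, 2)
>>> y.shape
(7, 29)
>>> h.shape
(2, 5, 7)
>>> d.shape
(29, 5, 2)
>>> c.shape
(5, 7, 7)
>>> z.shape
(7, 2, 7, 29)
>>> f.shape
(2, 2)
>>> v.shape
(7, 7)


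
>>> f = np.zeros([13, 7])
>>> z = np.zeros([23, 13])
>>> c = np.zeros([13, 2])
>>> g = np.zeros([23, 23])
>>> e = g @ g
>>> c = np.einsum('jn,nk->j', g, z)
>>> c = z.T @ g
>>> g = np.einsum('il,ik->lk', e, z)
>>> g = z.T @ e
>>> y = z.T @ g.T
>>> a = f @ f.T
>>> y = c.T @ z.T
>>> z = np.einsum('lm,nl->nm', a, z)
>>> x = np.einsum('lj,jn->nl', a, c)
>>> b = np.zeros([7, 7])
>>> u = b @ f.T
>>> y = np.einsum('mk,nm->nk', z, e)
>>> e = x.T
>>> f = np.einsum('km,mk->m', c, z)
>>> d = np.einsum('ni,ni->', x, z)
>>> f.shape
(23,)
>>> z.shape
(23, 13)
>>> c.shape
(13, 23)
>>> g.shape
(13, 23)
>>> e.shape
(13, 23)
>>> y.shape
(23, 13)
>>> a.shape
(13, 13)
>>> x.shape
(23, 13)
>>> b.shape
(7, 7)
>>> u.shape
(7, 13)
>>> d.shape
()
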